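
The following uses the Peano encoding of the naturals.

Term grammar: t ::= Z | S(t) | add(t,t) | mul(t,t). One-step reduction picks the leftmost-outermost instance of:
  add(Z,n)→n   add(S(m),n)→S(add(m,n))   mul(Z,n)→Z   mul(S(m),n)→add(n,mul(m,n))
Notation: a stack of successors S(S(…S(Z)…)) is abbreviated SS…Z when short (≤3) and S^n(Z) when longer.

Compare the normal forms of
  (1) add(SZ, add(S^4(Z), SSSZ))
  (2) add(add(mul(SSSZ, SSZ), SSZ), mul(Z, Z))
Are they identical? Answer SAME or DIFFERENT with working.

Answer: SAME — A ⇓ S^8(Z), B ⇓ S^8(Z)

Derivation:
Term A:
  start: add(SZ, add(S^4(Z), SSSZ))
  →1  S(add(Z, add(S^4(Z), SSSZ)))
  →2  S(add(S^4(Z), SSSZ))
  →3  S(S(add(SSSZ, SSSZ)))
  →4  S(S(S(add(SSZ, SSSZ))))
  →5  S(S(S(S(add(SZ, SSSZ)))))
  →6  S(S(S(S(S(add(Z, SSSZ))))))
  →7  S^8(Z)

Term B:
  start: add(add(mul(SSSZ, SSZ), SSZ), mul(Z, Z))
  →1  add(add(add(SSZ, mul(SSZ, SSZ)), SSZ), mul(Z, Z))
  →2  add(add(S(add(SZ, mul(SSZ, SSZ))), SSZ), mul(Z, Z))
  →3  add(S(add(add(SZ, mul(SSZ, SSZ)), SSZ)), mul(Z, Z))
  →4  S(add(add(add(SZ, mul(SSZ, SSZ)), SSZ), mul(Z, Z)))
  →5  S(add(add(S(add(Z, mul(SSZ, SSZ))), SSZ), mul(Z, Z)))
  →6  S(add(S(add(add(Z, mul(SSZ, SSZ)), SSZ)), mul(Z, Z)))
  →7  S(S(add(add(add(Z, mul(SSZ, SSZ)), SSZ), mul(Z, Z))))
  →8  S(S(add(add(mul(SSZ, SSZ), SSZ), mul(Z, Z))))
  →9  S(S(add(add(add(SSZ, mul(SZ, SSZ)), SSZ), mul(Z, Z))))
  →10  S(S(add(add(S(add(SZ, mul(SZ, SSZ))), SSZ), mul(Z, Z))))
  →11  S(S(add(S(add(add(SZ, mul(SZ, SSZ)), SSZ)), mul(Z, Z))))
  →12  S(S(S(add(add(add(SZ, mul(SZ, SSZ)), SSZ), mul(Z, Z)))))
  →13  S(S(S(add(add(S(add(Z, mul(SZ, SSZ))), SSZ), mul(Z, Z)))))
  →14  S(S(S(add(S(add(add(Z, mul(SZ, SSZ)), SSZ)), mul(Z, Z)))))
  →15  S(S(S(S(add(add(add(Z, mul(SZ, SSZ)), SSZ), mul(Z, Z))))))
  →16  S(S(S(S(add(add(mul(SZ, SSZ), SSZ), mul(Z, Z))))))
  →17  S(S(S(S(add(add(add(SSZ, mul(Z, SSZ)), SSZ), mul(Z, Z))))))
  →18  S(S(S(S(add(add(S(add(SZ, mul(Z, SSZ))), SSZ), mul(Z, Z))))))
  →19  S(S(S(S(add(S(add(add(SZ, mul(Z, SSZ)), SSZ)), mul(Z, Z))))))
  →20  S(S(S(S(S(add(add(add(SZ, mul(Z, SSZ)), SSZ), mul(Z, Z)))))))
  →21  S(S(S(S(S(add(add(S(add(Z, mul(Z, SSZ))), SSZ), mul(Z, Z)))))))
  →22  S(S(S(S(S(add(S(add(add(Z, mul(Z, SSZ)), SSZ)), mul(Z, Z)))))))
  →23  S(S(S(S(S(S(add(add(add(Z, mul(Z, SSZ)), SSZ), mul(Z, Z))))))))
  →24  S(S(S(S(S(S(add(add(mul(Z, SSZ), SSZ), mul(Z, Z))))))))
  →25  S(S(S(S(S(S(add(add(Z, SSZ), mul(Z, Z))))))))
  →26  S(S(S(S(S(S(add(SSZ, mul(Z, Z))))))))
  →27  S(S(S(S(S(S(S(add(SZ, mul(Z, Z)))))))))
  →28  S(S(S(S(S(S(S(S(add(Z, mul(Z, Z))))))))))
  →29  S(S(S(S(S(S(S(S(mul(Z, Z)))))))))
  →30  S^8(Z)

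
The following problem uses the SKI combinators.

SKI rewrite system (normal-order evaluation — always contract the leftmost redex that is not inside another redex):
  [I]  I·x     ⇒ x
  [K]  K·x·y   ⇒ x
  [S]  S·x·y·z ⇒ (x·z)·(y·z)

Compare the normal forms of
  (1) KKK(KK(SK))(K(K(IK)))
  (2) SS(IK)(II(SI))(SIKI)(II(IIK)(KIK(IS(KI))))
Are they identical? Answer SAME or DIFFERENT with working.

Term A:
  start: KKK(KK(SK))(K(K(IK)))
  →1  K(KK(SK))(K(K(IK)))
  →2  KK(SK)
  →3  K

Term B:
  start: SS(IK)(II(SI))(SIKI)(II(IIK)(KIK(IS(KI))))
  →1  S(II(SI))(IK(II(SI)))(SIKI)(II(IIK)(KIK(IS(KI))))
  →2  II(SI)(SIKI)(IK(II(SI))(SIKI))(II(IIK)(KIK(IS(KI))))
  →3  I(SI)(SIKI)(IK(II(SI))(SIKI))(II(IIK)(KIK(IS(KI))))
  →4  SI(SIKI)(IK(II(SI))(SIKI))(II(IIK)(KIK(IS(KI))))
  →5  I(IK(II(SI))(SIKI))(SIKI(IK(II(SI))(SIKI)))(II(IIK)(KIK(IS(KI))))
  →6  IK(II(SI))(SIKI)(SIKI(IK(II(SI))(SIKI)))(II(IIK)(KIK(IS(KI))))
  →7  K(II(SI))(SIKI)(SIKI(IK(II(SI))(SIKI)))(II(IIK)(KIK(IS(KI))))
  →8  II(SI)(SIKI(IK(II(SI))(SIKI)))(II(IIK)(KIK(IS(KI))))
  →9  I(SI)(SIKI(IK(II(SI))(SIKI)))(II(IIK)(KIK(IS(KI))))
  →10  SI(SIKI(IK(II(SI))(SIKI)))(II(IIK)(KIK(IS(KI))))
  →11  I(II(IIK)(KIK(IS(KI))))(SIKI(IK(II(SI))(SIKI))(II(IIK)(KIK(IS(KI)))))
  →12  II(IIK)(KIK(IS(KI)))(SIKI(IK(II(SI))(SIKI))(II(IIK)(KIK(IS(KI)))))
  →13  I(IIK)(KIK(IS(KI)))(SIKI(IK(II(SI))(SIKI))(II(IIK)(KIK(IS(KI)))))
  →14  IIK(KIK(IS(KI)))(SIKI(IK(II(SI))(SIKI))(II(IIK)(KIK(IS(KI)))))
  →15  IK(KIK(IS(KI)))(SIKI(IK(II(SI))(SIKI))(II(IIK)(KIK(IS(KI)))))
  →16  K(KIK(IS(KI)))(SIKI(IK(II(SI))(SIKI))(II(IIK)(KIK(IS(KI)))))
  →17  KIK(IS(KI))
  →18  I(IS(KI))
  →19  IS(KI)
  →20  S(KI)

Answer: DIFFERENT — A ⇓ K, B ⇓ S(KI)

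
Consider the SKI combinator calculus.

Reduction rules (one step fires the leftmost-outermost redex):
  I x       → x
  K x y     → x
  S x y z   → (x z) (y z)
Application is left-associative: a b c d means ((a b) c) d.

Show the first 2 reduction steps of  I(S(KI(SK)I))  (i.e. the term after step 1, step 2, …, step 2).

  start: I(S(KI(SK)I))
  step 1: S(KI(SK)I)
  step 2: S(II)

Answer: after 2 steps: S(II)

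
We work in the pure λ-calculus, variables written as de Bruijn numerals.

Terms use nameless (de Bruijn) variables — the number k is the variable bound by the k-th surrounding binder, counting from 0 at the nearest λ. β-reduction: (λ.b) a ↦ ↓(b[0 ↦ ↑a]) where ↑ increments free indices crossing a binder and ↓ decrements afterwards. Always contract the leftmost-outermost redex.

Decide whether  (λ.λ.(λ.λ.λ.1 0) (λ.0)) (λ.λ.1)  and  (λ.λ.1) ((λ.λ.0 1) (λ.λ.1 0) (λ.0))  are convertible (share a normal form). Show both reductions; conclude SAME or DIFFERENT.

Answer: SAME — A ⇓ λ.λ.λ.1 0, B ⇓ λ.λ.λ.1 0

Reduction:
Term A:
  start: (λ.λ.(λ.λ.λ.1 0) (λ.0)) (λ.λ.1)
  [1] λ.(λ.λ.λ.1 0) (λ.0)
  [2] λ.λ.λ.1 0

Term B:
  start: (λ.λ.1) ((λ.λ.0 1) (λ.λ.1 0) (λ.0))
  [1] λ.(λ.λ.0 1) (λ.λ.1 0) (λ.0)
  [2] λ.(λ.0 (λ.λ.1 0)) (λ.0)
  [3] λ.(λ.0) (λ.λ.1 0)
  [4] λ.λ.λ.1 0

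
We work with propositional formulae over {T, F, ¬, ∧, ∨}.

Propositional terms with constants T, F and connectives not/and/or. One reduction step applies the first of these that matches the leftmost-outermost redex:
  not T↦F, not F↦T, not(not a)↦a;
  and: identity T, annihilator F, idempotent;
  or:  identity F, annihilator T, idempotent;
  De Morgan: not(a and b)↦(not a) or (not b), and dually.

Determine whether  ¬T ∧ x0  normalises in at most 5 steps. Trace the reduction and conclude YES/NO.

  start: ¬T ∧ x0
  [1] F ∧ x0
  [2] F

Answer: YES — reaches normal form F in 2 ≤ 5 steps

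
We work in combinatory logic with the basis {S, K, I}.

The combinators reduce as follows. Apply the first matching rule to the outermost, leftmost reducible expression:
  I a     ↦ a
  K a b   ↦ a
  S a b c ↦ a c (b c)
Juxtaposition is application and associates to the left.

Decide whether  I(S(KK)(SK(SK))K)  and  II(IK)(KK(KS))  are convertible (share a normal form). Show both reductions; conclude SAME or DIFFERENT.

Term A:
  start: I(S(KK)(SK(SK))K)
  [1] S(KK)(SK(SK))K
  [2] KKK(SK(SK)K)
  [3] K(SK(SK)K)
  [4] K(KK(SKK))
  [5] KK

Term B:
  start: II(IK)(KK(KS))
  [1] I(IK)(KK(KS))
  [2] IK(KK(KS))
  [3] K(KK(KS))
  [4] KK

Answer: SAME — A ⇓ KK, B ⇓ KK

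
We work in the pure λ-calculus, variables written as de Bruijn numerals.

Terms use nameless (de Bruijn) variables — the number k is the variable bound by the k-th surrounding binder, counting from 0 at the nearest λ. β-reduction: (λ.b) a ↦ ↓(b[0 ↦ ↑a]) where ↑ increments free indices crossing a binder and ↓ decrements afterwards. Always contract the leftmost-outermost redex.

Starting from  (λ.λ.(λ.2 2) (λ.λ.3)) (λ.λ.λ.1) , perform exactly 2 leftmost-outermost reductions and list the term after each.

Answer: after 2 steps: λ.(λ.λ.λ.1) (λ.λ.λ.1)

Reduction:
  start: (λ.λ.(λ.2 2) (λ.λ.3)) (λ.λ.λ.1)
  step 1: λ.(λ.(λ.λ.λ.1) (λ.λ.λ.1)) (λ.λ.λ.λ.λ.1)
  step 2: λ.(λ.λ.λ.1) (λ.λ.λ.1)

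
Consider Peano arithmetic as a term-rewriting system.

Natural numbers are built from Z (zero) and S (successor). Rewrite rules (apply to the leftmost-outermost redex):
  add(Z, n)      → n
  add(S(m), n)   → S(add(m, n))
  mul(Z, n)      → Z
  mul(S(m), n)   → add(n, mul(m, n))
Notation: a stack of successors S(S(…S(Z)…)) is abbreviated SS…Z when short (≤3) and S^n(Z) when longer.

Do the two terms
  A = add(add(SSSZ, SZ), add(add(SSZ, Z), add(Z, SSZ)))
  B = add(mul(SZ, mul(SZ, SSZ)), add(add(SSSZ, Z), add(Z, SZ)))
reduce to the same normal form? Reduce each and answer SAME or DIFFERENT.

Term A:
  start: add(add(SSSZ, SZ), add(add(SSZ, Z), add(Z, SSZ)))
  [1] add(S(add(SSZ, SZ)), add(add(SSZ, Z), add(Z, SSZ)))
  [2] S(add(add(SSZ, SZ), add(add(SSZ, Z), add(Z, SSZ))))
  [3] S(add(S(add(SZ, SZ)), add(add(SSZ, Z), add(Z, SSZ))))
  [4] S(S(add(add(SZ, SZ), add(add(SSZ, Z), add(Z, SSZ)))))
  [5] S(S(add(S(add(Z, SZ)), add(add(SSZ, Z), add(Z, SSZ)))))
  [6] S(S(S(add(add(Z, SZ), add(add(SSZ, Z), add(Z, SSZ))))))
  [7] S(S(S(add(SZ, add(add(SSZ, Z), add(Z, SSZ))))))
  [8] S(S(S(S(add(Z, add(add(SSZ, Z), add(Z, SSZ)))))))
  [9] S(S(S(S(add(add(SSZ, Z), add(Z, SSZ))))))
  [10] S(S(S(S(add(S(add(SZ, Z)), add(Z, SSZ))))))
  [11] S(S(S(S(S(add(add(SZ, Z), add(Z, SSZ)))))))
  [12] S(S(S(S(S(add(S(add(Z, Z)), add(Z, SSZ)))))))
  [13] S(S(S(S(S(S(add(add(Z, Z), add(Z, SSZ))))))))
  [14] S(S(S(S(S(S(add(Z, add(Z, SSZ))))))))
  [15] S(S(S(S(S(S(add(Z, SSZ)))))))
  [16] S^8(Z)

Term B:
  start: add(mul(SZ, mul(SZ, SSZ)), add(add(SSSZ, Z), add(Z, SZ)))
  [1] add(add(mul(SZ, SSZ), mul(Z, mul(SZ, SSZ))), add(add(SSSZ, Z), add(Z, SZ)))
  [2] add(add(add(SSZ, mul(Z, SSZ)), mul(Z, mul(SZ, SSZ))), add(add(SSSZ, Z), add(Z, SZ)))
  [3] add(add(S(add(SZ, mul(Z, SSZ))), mul(Z, mul(SZ, SSZ))), add(add(SSSZ, Z), add(Z, SZ)))
  [4] add(S(add(add(SZ, mul(Z, SSZ)), mul(Z, mul(SZ, SSZ)))), add(add(SSSZ, Z), add(Z, SZ)))
  [5] S(add(add(add(SZ, mul(Z, SSZ)), mul(Z, mul(SZ, SSZ))), add(add(SSSZ, Z), add(Z, SZ))))
  [6] S(add(add(S(add(Z, mul(Z, SSZ))), mul(Z, mul(SZ, SSZ))), add(add(SSSZ, Z), add(Z, SZ))))
  [7] S(add(S(add(add(Z, mul(Z, SSZ)), mul(Z, mul(SZ, SSZ)))), add(add(SSSZ, Z), add(Z, SZ))))
  [8] S(S(add(add(add(Z, mul(Z, SSZ)), mul(Z, mul(SZ, SSZ))), add(add(SSSZ, Z), add(Z, SZ)))))
  [9] S(S(add(add(mul(Z, SSZ), mul(Z, mul(SZ, SSZ))), add(add(SSSZ, Z), add(Z, SZ)))))
  [10] S(S(add(add(Z, mul(Z, mul(SZ, SSZ))), add(add(SSSZ, Z), add(Z, SZ)))))
  [11] S(S(add(mul(Z, mul(SZ, SSZ)), add(add(SSSZ, Z), add(Z, SZ)))))
  [12] S(S(add(Z, add(add(SSSZ, Z), add(Z, SZ)))))
  [13] S(S(add(add(SSSZ, Z), add(Z, SZ))))
  [14] S(S(add(S(add(SSZ, Z)), add(Z, SZ))))
  [15] S(S(S(add(add(SSZ, Z), add(Z, SZ)))))
  [16] S(S(S(add(S(add(SZ, Z)), add(Z, SZ)))))
  [17] S(S(S(S(add(add(SZ, Z), add(Z, SZ))))))
  [18] S(S(S(S(add(S(add(Z, Z)), add(Z, SZ))))))
  [19] S(S(S(S(S(add(add(Z, Z), add(Z, SZ)))))))
  [20] S(S(S(S(S(add(Z, add(Z, SZ)))))))
  [21] S(S(S(S(S(add(Z, SZ))))))
  [22] S^6(Z)

Answer: DIFFERENT — A ⇓ S^8(Z), B ⇓ S^6(Z)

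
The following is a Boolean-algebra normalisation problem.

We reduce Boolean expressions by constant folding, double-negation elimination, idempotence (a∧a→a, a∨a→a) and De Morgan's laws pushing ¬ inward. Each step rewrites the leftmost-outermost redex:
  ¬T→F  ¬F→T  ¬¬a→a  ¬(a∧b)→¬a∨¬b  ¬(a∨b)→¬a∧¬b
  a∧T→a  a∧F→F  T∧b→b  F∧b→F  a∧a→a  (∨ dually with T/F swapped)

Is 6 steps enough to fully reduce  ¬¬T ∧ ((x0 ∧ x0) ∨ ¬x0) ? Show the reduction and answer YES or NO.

Answer: YES — reaches normal form x0 ∨ ¬x0 in 3 ≤ 6 steps

Reduction:
  start: ¬¬T ∧ ((x0 ∧ x0) ∨ ¬x0)
  [1] T ∧ ((x0 ∧ x0) ∨ ¬x0)
  [2] (x0 ∧ x0) ∨ ¬x0
  [3] x0 ∨ ¬x0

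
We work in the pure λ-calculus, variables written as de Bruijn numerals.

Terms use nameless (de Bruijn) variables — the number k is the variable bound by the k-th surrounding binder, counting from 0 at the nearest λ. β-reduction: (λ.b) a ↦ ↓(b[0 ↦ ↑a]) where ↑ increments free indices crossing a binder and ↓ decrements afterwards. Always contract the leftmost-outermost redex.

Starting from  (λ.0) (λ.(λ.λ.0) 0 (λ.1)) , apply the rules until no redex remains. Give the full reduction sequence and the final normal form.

  start: (λ.0) (λ.(λ.λ.0) 0 (λ.1))
  →1  λ.(λ.λ.0) 0 (λ.1)
  →2  λ.(λ.0) (λ.1)
  →3  λ.λ.1

Answer: normal form = λ.λ.1  (in 3 steps)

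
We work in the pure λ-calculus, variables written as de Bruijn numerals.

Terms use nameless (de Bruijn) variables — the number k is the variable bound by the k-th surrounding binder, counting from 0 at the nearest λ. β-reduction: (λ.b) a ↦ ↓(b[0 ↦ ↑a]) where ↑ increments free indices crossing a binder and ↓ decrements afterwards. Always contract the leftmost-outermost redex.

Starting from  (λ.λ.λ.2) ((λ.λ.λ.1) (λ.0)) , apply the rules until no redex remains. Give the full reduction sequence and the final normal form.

  start: (λ.λ.λ.2) ((λ.λ.λ.1) (λ.0))
  step 1: λ.λ.(λ.λ.λ.1) (λ.0)
  step 2: λ.λ.λ.λ.1

Answer: normal form = λ.λ.λ.λ.1  (in 2 steps)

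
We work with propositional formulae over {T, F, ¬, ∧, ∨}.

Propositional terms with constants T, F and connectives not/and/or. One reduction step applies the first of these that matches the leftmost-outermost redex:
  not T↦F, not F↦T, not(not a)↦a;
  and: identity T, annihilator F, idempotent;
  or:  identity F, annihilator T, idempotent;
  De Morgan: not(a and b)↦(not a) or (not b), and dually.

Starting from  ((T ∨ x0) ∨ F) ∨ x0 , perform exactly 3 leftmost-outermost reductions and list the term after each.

  start: ((T ∨ x0) ∨ F) ∨ x0
  step 1: (T ∨ x0) ∨ x0
  step 2: T ∨ x0
  step 3: T

Answer: after 3 steps: T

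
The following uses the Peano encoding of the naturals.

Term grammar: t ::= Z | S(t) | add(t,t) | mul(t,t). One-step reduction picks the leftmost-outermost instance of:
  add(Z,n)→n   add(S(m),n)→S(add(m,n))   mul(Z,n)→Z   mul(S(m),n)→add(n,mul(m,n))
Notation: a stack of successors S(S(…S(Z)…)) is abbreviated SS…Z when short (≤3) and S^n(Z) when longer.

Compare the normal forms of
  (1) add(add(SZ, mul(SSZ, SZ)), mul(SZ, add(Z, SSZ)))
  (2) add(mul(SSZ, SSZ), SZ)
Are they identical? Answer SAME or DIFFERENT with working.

Answer: SAME — A ⇓ S^5(Z), B ⇓ S^5(Z)

Working:
Term A:
  start: add(add(SZ, mul(SSZ, SZ)), mul(SZ, add(Z, SSZ)))
  →1  add(S(add(Z, mul(SSZ, SZ))), mul(SZ, add(Z, SSZ)))
  →2  S(add(add(Z, mul(SSZ, SZ)), mul(SZ, add(Z, SSZ))))
  →3  S(add(mul(SSZ, SZ), mul(SZ, add(Z, SSZ))))
  →4  S(add(add(SZ, mul(SZ, SZ)), mul(SZ, add(Z, SSZ))))
  →5  S(add(S(add(Z, mul(SZ, SZ))), mul(SZ, add(Z, SSZ))))
  →6  S(S(add(add(Z, mul(SZ, SZ)), mul(SZ, add(Z, SSZ)))))
  →7  S(S(add(mul(SZ, SZ), mul(SZ, add(Z, SSZ)))))
  →8  S(S(add(add(SZ, mul(Z, SZ)), mul(SZ, add(Z, SSZ)))))
  →9  S(S(add(S(add(Z, mul(Z, SZ))), mul(SZ, add(Z, SSZ)))))
  →10  S(S(S(add(add(Z, mul(Z, SZ)), mul(SZ, add(Z, SSZ))))))
  →11  S(S(S(add(mul(Z, SZ), mul(SZ, add(Z, SSZ))))))
  →12  S(S(S(add(Z, mul(SZ, add(Z, SSZ))))))
  →13  S(S(S(mul(SZ, add(Z, SSZ)))))
  →14  S(S(S(add(add(Z, SSZ), mul(Z, add(Z, SSZ))))))
  →15  S(S(S(add(SSZ, mul(Z, add(Z, SSZ))))))
  →16  S(S(S(S(add(SZ, mul(Z, add(Z, SSZ)))))))
  →17  S(S(S(S(S(add(Z, mul(Z, add(Z, SSZ))))))))
  →18  S(S(S(S(S(mul(Z, add(Z, SSZ)))))))
  →19  S^5(Z)

Term B:
  start: add(mul(SSZ, SSZ), SZ)
  →1  add(add(SSZ, mul(SZ, SSZ)), SZ)
  →2  add(S(add(SZ, mul(SZ, SSZ))), SZ)
  →3  S(add(add(SZ, mul(SZ, SSZ)), SZ))
  →4  S(add(S(add(Z, mul(SZ, SSZ))), SZ))
  →5  S(S(add(add(Z, mul(SZ, SSZ)), SZ)))
  →6  S(S(add(mul(SZ, SSZ), SZ)))
  →7  S(S(add(add(SSZ, mul(Z, SSZ)), SZ)))
  →8  S(S(add(S(add(SZ, mul(Z, SSZ))), SZ)))
  →9  S(S(S(add(add(SZ, mul(Z, SSZ)), SZ))))
  →10  S(S(S(add(S(add(Z, mul(Z, SSZ))), SZ))))
  →11  S(S(S(S(add(add(Z, mul(Z, SSZ)), SZ)))))
  →12  S(S(S(S(add(mul(Z, SSZ), SZ)))))
  →13  S(S(S(S(add(Z, SZ)))))
  →14  S^5(Z)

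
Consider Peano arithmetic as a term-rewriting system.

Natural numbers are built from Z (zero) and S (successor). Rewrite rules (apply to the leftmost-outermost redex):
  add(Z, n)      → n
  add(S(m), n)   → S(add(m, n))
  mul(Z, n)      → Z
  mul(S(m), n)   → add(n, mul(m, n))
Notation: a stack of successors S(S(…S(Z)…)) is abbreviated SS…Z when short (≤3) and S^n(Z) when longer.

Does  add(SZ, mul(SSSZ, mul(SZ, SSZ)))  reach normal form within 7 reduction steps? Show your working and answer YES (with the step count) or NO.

Answer: NO — after 7 steps the term is S(S(add(S(add(Z, mul(Z, SSZ))), mul(SSZ, mul(SZ, SSZ))))), not yet normal

Derivation:
  start: add(SZ, mul(SSSZ, mul(SZ, SSZ)))
  →1  S(add(Z, mul(SSSZ, mul(SZ, SSZ))))
  →2  S(mul(SSSZ, mul(SZ, SSZ)))
  →3  S(add(mul(SZ, SSZ), mul(SSZ, mul(SZ, SSZ))))
  →4  S(add(add(SSZ, mul(Z, SSZ)), mul(SSZ, mul(SZ, SSZ))))
  →5  S(add(S(add(SZ, mul(Z, SSZ))), mul(SSZ, mul(SZ, SSZ))))
  →6  S(S(add(add(SZ, mul(Z, SSZ)), mul(SSZ, mul(SZ, SSZ)))))
  →7  S(S(add(S(add(Z, mul(Z, SSZ))), mul(SSZ, mul(SZ, SSZ)))))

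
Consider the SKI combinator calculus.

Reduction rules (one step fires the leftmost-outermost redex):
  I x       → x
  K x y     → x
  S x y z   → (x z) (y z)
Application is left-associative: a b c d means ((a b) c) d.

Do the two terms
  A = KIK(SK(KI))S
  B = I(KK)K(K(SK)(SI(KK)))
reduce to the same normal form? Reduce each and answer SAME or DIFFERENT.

Answer: DIFFERENT — A ⇓ S, B ⇓ K(SK)

Reduction:
Term A:
  start: KIK(SK(KI))S
  →1  I(SK(KI))S
  →2  SK(KI)S
  →3  KS(KIS)
  →4  S

Term B:
  start: I(KK)K(K(SK)(SI(KK)))
  →1  KKK(K(SK)(SI(KK)))
  →2  K(K(SK)(SI(KK)))
  →3  K(SK)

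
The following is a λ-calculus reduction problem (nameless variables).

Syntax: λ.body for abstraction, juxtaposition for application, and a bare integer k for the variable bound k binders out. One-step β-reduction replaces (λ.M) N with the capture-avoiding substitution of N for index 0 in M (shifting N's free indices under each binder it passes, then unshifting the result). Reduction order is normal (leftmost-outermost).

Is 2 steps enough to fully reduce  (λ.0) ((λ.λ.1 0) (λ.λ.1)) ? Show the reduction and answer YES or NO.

Answer: NO — after 2 steps the term is λ.(λ.λ.1) 0, not yet normal

Derivation:
  start: (λ.0) ((λ.λ.1 0) (λ.λ.1))
  step 1: (λ.λ.1 0) (λ.λ.1)
  step 2: λ.(λ.λ.1) 0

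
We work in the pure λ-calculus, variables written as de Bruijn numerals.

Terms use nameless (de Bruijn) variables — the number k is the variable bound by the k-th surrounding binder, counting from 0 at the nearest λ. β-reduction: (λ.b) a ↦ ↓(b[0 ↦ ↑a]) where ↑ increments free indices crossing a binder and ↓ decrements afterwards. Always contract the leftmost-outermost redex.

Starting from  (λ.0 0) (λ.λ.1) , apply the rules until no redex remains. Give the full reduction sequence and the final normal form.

  start: (λ.0 0) (λ.λ.1)
  [1] (λ.λ.1) (λ.λ.1)
  [2] λ.λ.λ.1

Answer: normal form = λ.λ.λ.1  (in 2 steps)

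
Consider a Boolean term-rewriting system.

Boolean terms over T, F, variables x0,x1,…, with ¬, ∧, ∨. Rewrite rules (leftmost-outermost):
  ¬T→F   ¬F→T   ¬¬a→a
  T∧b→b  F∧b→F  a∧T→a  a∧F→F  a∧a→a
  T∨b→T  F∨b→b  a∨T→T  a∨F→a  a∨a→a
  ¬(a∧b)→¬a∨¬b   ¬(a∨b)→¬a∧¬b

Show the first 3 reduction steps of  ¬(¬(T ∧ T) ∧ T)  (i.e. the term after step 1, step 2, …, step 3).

Answer: after 3 steps: T ∨ ¬T

Working:
  start: ¬(¬(T ∧ T) ∧ T)
  step 1: ¬¬(T ∧ T) ∨ ¬T
  step 2: (T ∧ T) ∨ ¬T
  step 3: T ∨ ¬T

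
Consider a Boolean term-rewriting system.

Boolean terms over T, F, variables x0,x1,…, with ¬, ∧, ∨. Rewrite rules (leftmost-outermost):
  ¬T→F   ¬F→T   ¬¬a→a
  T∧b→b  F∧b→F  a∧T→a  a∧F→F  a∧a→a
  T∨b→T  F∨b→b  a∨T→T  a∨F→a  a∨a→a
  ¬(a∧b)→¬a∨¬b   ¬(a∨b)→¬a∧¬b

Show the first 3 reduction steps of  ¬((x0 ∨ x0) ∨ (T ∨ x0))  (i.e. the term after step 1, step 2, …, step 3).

  start: ¬((x0 ∨ x0) ∨ (T ∨ x0))
  [1] ¬(x0 ∨ x0) ∧ ¬(T ∨ x0)
  [2] (¬x0 ∧ ¬x0) ∧ ¬(T ∨ x0)
  [3] ¬x0 ∧ ¬(T ∨ x0)

Answer: after 3 steps: ¬x0 ∧ ¬(T ∨ x0)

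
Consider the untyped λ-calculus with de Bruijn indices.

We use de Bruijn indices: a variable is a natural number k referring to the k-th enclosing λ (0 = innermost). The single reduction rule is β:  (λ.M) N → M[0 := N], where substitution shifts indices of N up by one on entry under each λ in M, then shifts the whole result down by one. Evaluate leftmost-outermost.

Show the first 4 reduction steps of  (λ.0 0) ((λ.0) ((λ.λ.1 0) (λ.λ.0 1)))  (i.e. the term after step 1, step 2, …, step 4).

  start: (λ.0 0) ((λ.0) ((λ.λ.1 0) (λ.λ.0 1)))
  [1] (λ.0) ((λ.λ.1 0) (λ.λ.0 1)) ((λ.0) ((λ.λ.1 0) (λ.λ.0 1)))
  [2] (λ.λ.1 0) (λ.λ.0 1) ((λ.0) ((λ.λ.1 0) (λ.λ.0 1)))
  [3] (λ.(λ.λ.0 1) 0) ((λ.0) ((λ.λ.1 0) (λ.λ.0 1)))
  [4] (λ.λ.0 1) ((λ.0) ((λ.λ.1 0) (λ.λ.0 1)))

Answer: after 4 steps: (λ.λ.0 1) ((λ.0) ((λ.λ.1 0) (λ.λ.0 1)))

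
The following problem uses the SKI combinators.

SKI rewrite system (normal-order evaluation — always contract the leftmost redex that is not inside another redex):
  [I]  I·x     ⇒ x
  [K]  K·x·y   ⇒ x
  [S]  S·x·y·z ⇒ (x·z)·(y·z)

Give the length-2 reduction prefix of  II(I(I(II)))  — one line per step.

  start: II(I(I(II)))
  [1] I(I(I(II)))
  [2] I(I(II))

Answer: after 2 steps: I(I(II))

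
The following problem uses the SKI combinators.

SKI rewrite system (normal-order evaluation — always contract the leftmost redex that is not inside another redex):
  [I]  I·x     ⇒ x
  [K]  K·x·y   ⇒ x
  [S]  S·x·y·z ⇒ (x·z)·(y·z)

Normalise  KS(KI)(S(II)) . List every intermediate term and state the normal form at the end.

  start: KS(KI)(S(II))
  [1] S(S(II))
  [2] S(SI)

Answer: normal form = S(SI)  (in 2 steps)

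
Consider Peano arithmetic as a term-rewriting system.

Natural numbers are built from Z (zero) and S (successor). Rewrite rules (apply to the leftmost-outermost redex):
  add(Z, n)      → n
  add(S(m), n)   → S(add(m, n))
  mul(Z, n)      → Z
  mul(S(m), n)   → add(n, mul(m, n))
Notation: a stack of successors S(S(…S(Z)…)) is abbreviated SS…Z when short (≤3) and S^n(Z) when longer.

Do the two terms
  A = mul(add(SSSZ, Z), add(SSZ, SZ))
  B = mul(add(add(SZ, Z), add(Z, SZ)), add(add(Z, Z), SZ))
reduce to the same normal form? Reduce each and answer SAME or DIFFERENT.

Term A:
  start: mul(add(SSSZ, Z), add(SSZ, SZ))
  [1] mul(S(add(SSZ, Z)), add(SSZ, SZ))
  [2] add(add(SSZ, SZ), mul(add(SSZ, Z), add(SSZ, SZ)))
  [3] add(S(add(SZ, SZ)), mul(add(SSZ, Z), add(SSZ, SZ)))
  [4] S(add(add(SZ, SZ), mul(add(SSZ, Z), add(SSZ, SZ))))
  [5] S(add(S(add(Z, SZ)), mul(add(SSZ, Z), add(SSZ, SZ))))
  [6] S(S(add(add(Z, SZ), mul(add(SSZ, Z), add(SSZ, SZ)))))
  [7] S(S(add(SZ, mul(add(SSZ, Z), add(SSZ, SZ)))))
  [8] S(S(S(add(Z, mul(add(SSZ, Z), add(SSZ, SZ))))))
  [9] S(S(S(mul(add(SSZ, Z), add(SSZ, SZ)))))
  [10] S(S(S(mul(S(add(SZ, Z)), add(SSZ, SZ)))))
  [11] S(S(S(add(add(SSZ, SZ), mul(add(SZ, Z), add(SSZ, SZ))))))
  [12] S(S(S(add(S(add(SZ, SZ)), mul(add(SZ, Z), add(SSZ, SZ))))))
  [13] S(S(S(S(add(add(SZ, SZ), mul(add(SZ, Z), add(SSZ, SZ)))))))
  [14] S(S(S(S(add(S(add(Z, SZ)), mul(add(SZ, Z), add(SSZ, SZ)))))))
  [15] S(S(S(S(S(add(add(Z, SZ), mul(add(SZ, Z), add(SSZ, SZ))))))))
  [16] S(S(S(S(S(add(SZ, mul(add(SZ, Z), add(SSZ, SZ))))))))
  [17] S(S(S(S(S(S(add(Z, mul(add(SZ, Z), add(SSZ, SZ)))))))))
  [18] S(S(S(S(S(S(mul(add(SZ, Z), add(SSZ, SZ))))))))
  [19] S(S(S(S(S(S(mul(S(add(Z, Z)), add(SSZ, SZ))))))))
  [20] S(S(S(S(S(S(add(add(SSZ, SZ), mul(add(Z, Z), add(SSZ, SZ)))))))))
  [21] S(S(S(S(S(S(add(S(add(SZ, SZ)), mul(add(Z, Z), add(SSZ, SZ)))))))))
  [22] S(S(S(S(S(S(S(add(add(SZ, SZ), mul(add(Z, Z), add(SSZ, SZ))))))))))
  [23] S(S(S(S(S(S(S(add(S(add(Z, SZ)), mul(add(Z, Z), add(SSZ, SZ))))))))))
  [24] S(S(S(S(S(S(S(S(add(add(Z, SZ), mul(add(Z, Z), add(SSZ, SZ)))))))))))
  [25] S(S(S(S(S(S(S(S(add(SZ, mul(add(Z, Z), add(SSZ, SZ)))))))))))
  [26] S(S(S(S(S(S(S(S(S(add(Z, mul(add(Z, Z), add(SSZ, SZ))))))))))))
  [27] S(S(S(S(S(S(S(S(S(mul(add(Z, Z), add(SSZ, SZ)))))))))))
  [28] S(S(S(S(S(S(S(S(S(mul(Z, add(SSZ, SZ)))))))))))
  [29] S^9(Z)

Term B:
  start: mul(add(add(SZ, Z), add(Z, SZ)), add(add(Z, Z), SZ))
  [1] mul(add(S(add(Z, Z)), add(Z, SZ)), add(add(Z, Z), SZ))
  [2] mul(S(add(add(Z, Z), add(Z, SZ))), add(add(Z, Z), SZ))
  [3] add(add(add(Z, Z), SZ), mul(add(add(Z, Z), add(Z, SZ)), add(add(Z, Z), SZ)))
  [4] add(add(Z, SZ), mul(add(add(Z, Z), add(Z, SZ)), add(add(Z, Z), SZ)))
  [5] add(SZ, mul(add(add(Z, Z), add(Z, SZ)), add(add(Z, Z), SZ)))
  [6] S(add(Z, mul(add(add(Z, Z), add(Z, SZ)), add(add(Z, Z), SZ))))
  [7] S(mul(add(add(Z, Z), add(Z, SZ)), add(add(Z, Z), SZ)))
  [8] S(mul(add(Z, add(Z, SZ)), add(add(Z, Z), SZ)))
  [9] S(mul(add(Z, SZ), add(add(Z, Z), SZ)))
  [10] S(mul(SZ, add(add(Z, Z), SZ)))
  [11] S(add(add(add(Z, Z), SZ), mul(Z, add(add(Z, Z), SZ))))
  [12] S(add(add(Z, SZ), mul(Z, add(add(Z, Z), SZ))))
  [13] S(add(SZ, mul(Z, add(add(Z, Z), SZ))))
  [14] S(S(add(Z, mul(Z, add(add(Z, Z), SZ)))))
  [15] S(S(mul(Z, add(add(Z, Z), SZ))))
  [16] SSZ

Answer: DIFFERENT — A ⇓ S^9(Z), B ⇓ SSZ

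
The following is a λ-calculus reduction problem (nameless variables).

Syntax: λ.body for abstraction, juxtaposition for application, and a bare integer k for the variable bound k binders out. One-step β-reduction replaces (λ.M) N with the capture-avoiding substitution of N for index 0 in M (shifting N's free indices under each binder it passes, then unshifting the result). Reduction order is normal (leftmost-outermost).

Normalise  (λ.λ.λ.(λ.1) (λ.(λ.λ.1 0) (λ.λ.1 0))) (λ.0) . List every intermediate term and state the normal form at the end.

Answer: normal form = λ.λ.0  (in 2 steps)

Derivation:
  start: (λ.λ.λ.(λ.1) (λ.(λ.λ.1 0) (λ.λ.1 0))) (λ.0)
  →1  λ.λ.(λ.1) (λ.(λ.λ.1 0) (λ.λ.1 0))
  →2  λ.λ.0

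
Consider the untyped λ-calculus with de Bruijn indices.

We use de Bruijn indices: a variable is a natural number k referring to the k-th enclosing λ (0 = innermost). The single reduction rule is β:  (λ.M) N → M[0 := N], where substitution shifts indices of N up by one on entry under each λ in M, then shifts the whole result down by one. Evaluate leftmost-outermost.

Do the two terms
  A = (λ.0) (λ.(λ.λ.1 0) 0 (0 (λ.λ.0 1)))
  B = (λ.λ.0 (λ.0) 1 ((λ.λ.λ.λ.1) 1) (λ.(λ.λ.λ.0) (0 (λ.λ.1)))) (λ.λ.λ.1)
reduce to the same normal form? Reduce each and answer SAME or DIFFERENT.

Term A:
  start: (λ.0) (λ.(λ.λ.1 0) 0 (0 (λ.λ.0 1)))
  →1  λ.(λ.λ.1 0) 0 (0 (λ.λ.0 1))
  →2  λ.(λ.1 0) (0 (λ.λ.0 1))
  →3  λ.0 (0 (λ.λ.0 1))

Term B:
  start: (λ.λ.0 (λ.0) 1 ((λ.λ.λ.λ.1) 1) (λ.(λ.λ.λ.0) (0 (λ.λ.1)))) (λ.λ.λ.1)
  →1  λ.0 (λ.0) (λ.λ.λ.1) ((λ.λ.λ.λ.1) (λ.λ.λ.1)) (λ.(λ.λ.λ.0) (0 (λ.λ.1)))
  →2  λ.0 (λ.0) (λ.λ.λ.1) (λ.λ.λ.1) (λ.(λ.λ.λ.0) (0 (λ.λ.1)))
  →3  λ.0 (λ.0) (λ.λ.λ.1) (λ.λ.λ.1) (λ.λ.λ.0)

Answer: DIFFERENT — A ⇓ λ.0 (0 (λ.λ.0 1)), B ⇓ λ.0 (λ.0) (λ.λ.λ.1) (λ.λ.λ.1) (λ.λ.λ.0)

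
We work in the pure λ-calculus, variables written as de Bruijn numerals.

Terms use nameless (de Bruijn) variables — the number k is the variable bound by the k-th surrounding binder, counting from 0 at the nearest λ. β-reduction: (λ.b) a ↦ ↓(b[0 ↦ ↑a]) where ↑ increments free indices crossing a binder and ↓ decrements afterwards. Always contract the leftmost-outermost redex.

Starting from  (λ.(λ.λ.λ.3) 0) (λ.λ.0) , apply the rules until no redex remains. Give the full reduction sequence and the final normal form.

Answer: normal form = λ.λ.λ.λ.0  (in 2 steps)

Working:
  start: (λ.(λ.λ.λ.3) 0) (λ.λ.0)
  [1] (λ.λ.λ.λ.λ.0) (λ.λ.0)
  [2] λ.λ.λ.λ.0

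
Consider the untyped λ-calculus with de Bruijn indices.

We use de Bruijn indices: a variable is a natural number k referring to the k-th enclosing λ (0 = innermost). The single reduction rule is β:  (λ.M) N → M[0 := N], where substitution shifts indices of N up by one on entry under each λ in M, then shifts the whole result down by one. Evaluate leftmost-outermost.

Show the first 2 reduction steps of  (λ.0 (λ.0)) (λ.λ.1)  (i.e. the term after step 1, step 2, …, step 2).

  start: (λ.0 (λ.0)) (λ.λ.1)
  step 1: (λ.λ.1) (λ.0)
  step 2: λ.λ.0

Answer: after 2 steps: λ.λ.0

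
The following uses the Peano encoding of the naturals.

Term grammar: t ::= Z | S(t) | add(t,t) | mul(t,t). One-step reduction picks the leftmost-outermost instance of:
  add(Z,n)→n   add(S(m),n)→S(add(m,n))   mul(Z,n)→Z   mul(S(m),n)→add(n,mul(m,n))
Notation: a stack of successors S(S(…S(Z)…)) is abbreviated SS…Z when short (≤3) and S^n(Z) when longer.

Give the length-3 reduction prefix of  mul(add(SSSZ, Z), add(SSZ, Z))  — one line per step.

  start: mul(add(SSSZ, Z), add(SSZ, Z))
  [1] mul(S(add(SSZ, Z)), add(SSZ, Z))
  [2] add(add(SSZ, Z), mul(add(SSZ, Z), add(SSZ, Z)))
  [3] add(S(add(SZ, Z)), mul(add(SSZ, Z), add(SSZ, Z)))

Answer: after 3 steps: add(S(add(SZ, Z)), mul(add(SSZ, Z), add(SSZ, Z)))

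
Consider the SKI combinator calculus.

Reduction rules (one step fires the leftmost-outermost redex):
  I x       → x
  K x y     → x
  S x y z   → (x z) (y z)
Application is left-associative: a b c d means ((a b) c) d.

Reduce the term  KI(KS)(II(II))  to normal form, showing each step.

  start: KI(KS)(II(II))
  →1  I(II(II))
  →2  II(II)
  →3  I(II)
  →4  II
  →5  I

Answer: normal form = I  (in 5 steps)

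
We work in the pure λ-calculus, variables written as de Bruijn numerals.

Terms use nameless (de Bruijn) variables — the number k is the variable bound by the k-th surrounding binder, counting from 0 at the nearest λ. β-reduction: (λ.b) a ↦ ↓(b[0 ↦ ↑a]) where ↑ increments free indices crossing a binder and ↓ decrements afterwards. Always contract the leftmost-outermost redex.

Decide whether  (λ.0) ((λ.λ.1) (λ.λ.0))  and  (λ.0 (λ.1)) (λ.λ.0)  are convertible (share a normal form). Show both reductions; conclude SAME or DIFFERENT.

Term A:
  start: (λ.0) ((λ.λ.1) (λ.λ.0))
  step 1: (λ.λ.1) (λ.λ.0)
  step 2: λ.λ.λ.0

Term B:
  start: (λ.0 (λ.1)) (λ.λ.0)
  step 1: (λ.λ.0) (λ.λ.λ.0)
  step 2: λ.0

Answer: DIFFERENT — A ⇓ λ.λ.λ.0, B ⇓ λ.0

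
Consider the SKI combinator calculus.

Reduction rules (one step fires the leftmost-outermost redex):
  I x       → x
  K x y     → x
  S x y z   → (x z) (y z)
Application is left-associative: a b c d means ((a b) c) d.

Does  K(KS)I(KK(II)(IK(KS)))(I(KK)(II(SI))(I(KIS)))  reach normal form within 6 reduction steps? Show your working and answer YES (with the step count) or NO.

  start: K(KS)I(KK(II)(IK(KS)))(I(KK)(II(SI))(I(KIS)))
  [1] KS(KK(II)(IK(KS)))(I(KK)(II(SI))(I(KIS)))
  [2] S(I(KK)(II(SI))(I(KIS)))
  [3] S(KK(II(SI))(I(KIS)))
  [4] S(K(I(KIS)))
  [5] S(K(KIS))
  [6] S(KI)

Answer: YES — reaches normal form S(KI) in 6 ≤ 6 steps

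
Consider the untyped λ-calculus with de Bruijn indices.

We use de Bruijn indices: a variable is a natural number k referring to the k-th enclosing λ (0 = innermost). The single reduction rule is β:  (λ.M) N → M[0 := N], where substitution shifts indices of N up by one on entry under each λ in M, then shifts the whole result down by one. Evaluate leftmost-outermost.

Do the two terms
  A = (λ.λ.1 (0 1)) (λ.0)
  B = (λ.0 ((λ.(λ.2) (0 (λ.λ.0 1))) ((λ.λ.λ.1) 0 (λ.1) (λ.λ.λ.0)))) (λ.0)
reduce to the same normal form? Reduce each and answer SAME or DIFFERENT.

Answer: DIFFERENT — A ⇓ λ.0 (λ.0), B ⇓ λ.0

Derivation:
Term A:
  start: (λ.λ.1 (0 1)) (λ.0)
  [1] λ.(λ.0) (0 (λ.0))
  [2] λ.0 (λ.0)

Term B:
  start: (λ.0 ((λ.(λ.2) (0 (λ.λ.0 1))) ((λ.λ.λ.1) 0 (λ.1) (λ.λ.λ.0)))) (λ.0)
  [1] (λ.0) ((λ.(λ.λ.0) (0 (λ.λ.0 1))) ((λ.λ.λ.1) (λ.0) (λ.λ.0) (λ.λ.λ.0)))
  [2] (λ.(λ.λ.0) (0 (λ.λ.0 1))) ((λ.λ.λ.1) (λ.0) (λ.λ.0) (λ.λ.λ.0))
  [3] (λ.λ.0) ((λ.λ.λ.1) (λ.0) (λ.λ.0) (λ.λ.λ.0) (λ.λ.0 1))
  [4] λ.0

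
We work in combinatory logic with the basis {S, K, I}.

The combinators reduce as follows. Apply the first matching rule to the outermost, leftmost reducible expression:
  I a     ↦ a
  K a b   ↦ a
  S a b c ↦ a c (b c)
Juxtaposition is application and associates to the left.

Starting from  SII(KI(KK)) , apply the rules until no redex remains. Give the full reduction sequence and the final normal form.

Answer: normal form = I  (in 6 steps)

Derivation:
  start: SII(KI(KK))
  →1  I(KI(KK))(I(KI(KK)))
  →2  KI(KK)(I(KI(KK)))
  →3  I(I(KI(KK)))
  →4  I(KI(KK))
  →5  KI(KK)
  →6  I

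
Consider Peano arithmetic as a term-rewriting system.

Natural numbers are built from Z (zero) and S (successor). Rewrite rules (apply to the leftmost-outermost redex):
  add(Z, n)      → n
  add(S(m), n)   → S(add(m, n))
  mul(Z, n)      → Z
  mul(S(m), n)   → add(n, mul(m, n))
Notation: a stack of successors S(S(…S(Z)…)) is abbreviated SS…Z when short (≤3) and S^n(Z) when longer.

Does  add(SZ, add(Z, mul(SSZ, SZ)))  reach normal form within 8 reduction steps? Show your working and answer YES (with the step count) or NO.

Answer: NO — after 8 steps the term is S(S(S(add(Z, mul(Z, SZ))))), not yet normal

Reduction:
  start: add(SZ, add(Z, mul(SSZ, SZ)))
  [1] S(add(Z, add(Z, mul(SSZ, SZ))))
  [2] S(add(Z, mul(SSZ, SZ)))
  [3] S(mul(SSZ, SZ))
  [4] S(add(SZ, mul(SZ, SZ)))
  [5] S(S(add(Z, mul(SZ, SZ))))
  [6] S(S(mul(SZ, SZ)))
  [7] S(S(add(SZ, mul(Z, SZ))))
  [8] S(S(S(add(Z, mul(Z, SZ)))))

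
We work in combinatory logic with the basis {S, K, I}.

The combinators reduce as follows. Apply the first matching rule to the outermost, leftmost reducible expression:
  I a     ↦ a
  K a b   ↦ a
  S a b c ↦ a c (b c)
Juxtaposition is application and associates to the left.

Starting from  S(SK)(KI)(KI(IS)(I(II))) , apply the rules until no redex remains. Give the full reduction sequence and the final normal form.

  start: S(SK)(KI)(KI(IS)(I(II)))
  →1  SK(KI(IS)(I(II)))(KI(KI(IS)(I(II))))
  →2  K(KI(KI(IS)(I(II))))(KI(IS)(I(II))(KI(KI(IS)(I(II)))))
  →3  KI(KI(IS)(I(II)))
  →4  I

Answer: normal form = I  (in 4 steps)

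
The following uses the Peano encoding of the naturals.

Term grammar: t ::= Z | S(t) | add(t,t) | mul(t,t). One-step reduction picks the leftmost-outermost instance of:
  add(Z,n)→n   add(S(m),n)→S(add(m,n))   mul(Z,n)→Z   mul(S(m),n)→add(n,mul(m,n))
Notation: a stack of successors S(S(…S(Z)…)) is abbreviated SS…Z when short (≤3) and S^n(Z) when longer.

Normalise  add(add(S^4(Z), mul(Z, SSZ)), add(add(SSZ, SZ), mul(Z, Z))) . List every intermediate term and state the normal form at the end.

Answer: normal form = S^7(Z)  (in 19 steps)

Working:
  start: add(add(S^4(Z), mul(Z, SSZ)), add(add(SSZ, SZ), mul(Z, Z)))
  [1] add(S(add(SSSZ, mul(Z, SSZ))), add(add(SSZ, SZ), mul(Z, Z)))
  [2] S(add(add(SSSZ, mul(Z, SSZ)), add(add(SSZ, SZ), mul(Z, Z))))
  [3] S(add(S(add(SSZ, mul(Z, SSZ))), add(add(SSZ, SZ), mul(Z, Z))))
  [4] S(S(add(add(SSZ, mul(Z, SSZ)), add(add(SSZ, SZ), mul(Z, Z)))))
  [5] S(S(add(S(add(SZ, mul(Z, SSZ))), add(add(SSZ, SZ), mul(Z, Z)))))
  [6] S(S(S(add(add(SZ, mul(Z, SSZ)), add(add(SSZ, SZ), mul(Z, Z))))))
  [7] S(S(S(add(S(add(Z, mul(Z, SSZ))), add(add(SSZ, SZ), mul(Z, Z))))))
  [8] S(S(S(S(add(add(Z, mul(Z, SSZ)), add(add(SSZ, SZ), mul(Z, Z)))))))
  [9] S(S(S(S(add(mul(Z, SSZ), add(add(SSZ, SZ), mul(Z, Z)))))))
  [10] S(S(S(S(add(Z, add(add(SSZ, SZ), mul(Z, Z)))))))
  [11] S(S(S(S(add(add(SSZ, SZ), mul(Z, Z))))))
  [12] S(S(S(S(add(S(add(SZ, SZ)), mul(Z, Z))))))
  [13] S(S(S(S(S(add(add(SZ, SZ), mul(Z, Z)))))))
  [14] S(S(S(S(S(add(S(add(Z, SZ)), mul(Z, Z)))))))
  [15] S(S(S(S(S(S(add(add(Z, SZ), mul(Z, Z))))))))
  [16] S(S(S(S(S(S(add(SZ, mul(Z, Z))))))))
  [17] S(S(S(S(S(S(S(add(Z, mul(Z, Z)))))))))
  [18] S(S(S(S(S(S(S(mul(Z, Z))))))))
  [19] S^7(Z)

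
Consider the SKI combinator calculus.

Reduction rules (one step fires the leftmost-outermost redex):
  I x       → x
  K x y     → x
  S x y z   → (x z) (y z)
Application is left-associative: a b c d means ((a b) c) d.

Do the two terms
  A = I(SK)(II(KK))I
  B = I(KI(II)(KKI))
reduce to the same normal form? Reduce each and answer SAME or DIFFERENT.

Term A:
  start: I(SK)(II(KK))I
  step 1: SK(II(KK))I
  step 2: KI(II(KK)I)
  step 3: I

Term B:
  start: I(KI(II)(KKI))
  step 1: KI(II)(KKI)
  step 2: I(KKI)
  step 3: KKI
  step 4: K

Answer: DIFFERENT — A ⇓ I, B ⇓ K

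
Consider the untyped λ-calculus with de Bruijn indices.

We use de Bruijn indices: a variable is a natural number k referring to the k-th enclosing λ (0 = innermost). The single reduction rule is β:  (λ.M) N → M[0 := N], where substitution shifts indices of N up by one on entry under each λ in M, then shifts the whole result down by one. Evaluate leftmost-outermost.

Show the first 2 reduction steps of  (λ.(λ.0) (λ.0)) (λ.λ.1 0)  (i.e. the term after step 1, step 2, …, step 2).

Answer: after 2 steps: λ.0

Derivation:
  start: (λ.(λ.0) (λ.0)) (λ.λ.1 0)
  step 1: (λ.0) (λ.0)
  step 2: λ.0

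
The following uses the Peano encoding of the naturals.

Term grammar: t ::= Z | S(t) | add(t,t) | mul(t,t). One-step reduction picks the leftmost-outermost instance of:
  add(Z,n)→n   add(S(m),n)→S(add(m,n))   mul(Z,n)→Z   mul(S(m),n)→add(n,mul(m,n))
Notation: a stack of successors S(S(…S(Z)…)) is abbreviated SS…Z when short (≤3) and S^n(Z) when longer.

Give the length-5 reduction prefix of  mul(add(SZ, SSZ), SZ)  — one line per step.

  start: mul(add(SZ, SSZ), SZ)
  →1  mul(S(add(Z, SSZ)), SZ)
  →2  add(SZ, mul(add(Z, SSZ), SZ))
  →3  S(add(Z, mul(add(Z, SSZ), SZ)))
  →4  S(mul(add(Z, SSZ), SZ))
  →5  S(mul(SSZ, SZ))

Answer: after 5 steps: S(mul(SSZ, SZ))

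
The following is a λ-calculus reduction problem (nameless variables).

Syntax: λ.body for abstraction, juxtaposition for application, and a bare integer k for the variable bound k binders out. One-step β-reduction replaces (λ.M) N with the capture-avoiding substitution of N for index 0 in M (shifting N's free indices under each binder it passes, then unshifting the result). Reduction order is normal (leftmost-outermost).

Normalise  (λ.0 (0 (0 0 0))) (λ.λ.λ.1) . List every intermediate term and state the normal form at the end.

  start: (λ.0 (0 (0 0 0))) (λ.λ.λ.1)
  →1  (λ.λ.λ.1) ((λ.λ.λ.1) ((λ.λ.λ.1) (λ.λ.λ.1) (λ.λ.λ.1)))
  →2  λ.λ.1

Answer: normal form = λ.λ.1  (in 2 steps)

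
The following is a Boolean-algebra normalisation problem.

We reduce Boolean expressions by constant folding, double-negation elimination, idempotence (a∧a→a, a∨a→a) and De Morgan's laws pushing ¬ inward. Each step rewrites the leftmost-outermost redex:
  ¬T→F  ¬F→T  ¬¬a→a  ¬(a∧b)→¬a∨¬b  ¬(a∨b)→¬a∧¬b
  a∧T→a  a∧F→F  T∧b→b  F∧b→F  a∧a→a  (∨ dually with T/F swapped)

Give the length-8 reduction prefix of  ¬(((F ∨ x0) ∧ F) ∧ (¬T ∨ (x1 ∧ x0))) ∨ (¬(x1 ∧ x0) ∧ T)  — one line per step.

Answer: after 8 steps: T ∨ (¬(x1 ∧ x0) ∧ T)

Derivation:
  start: ¬(((F ∨ x0) ∧ F) ∧ (¬T ∨ (x1 ∧ x0))) ∨ (¬(x1 ∧ x0) ∧ T)
  [1] (¬((F ∨ x0) ∧ F) ∨ ¬(¬T ∨ (x1 ∧ x0))) ∨ (¬(x1 ∧ x0) ∧ T)
  [2] ((¬(F ∨ x0) ∨ ¬F) ∨ ¬(¬T ∨ (x1 ∧ x0))) ∨ (¬(x1 ∧ x0) ∧ T)
  [3] (((¬F ∧ ¬x0) ∨ ¬F) ∨ ¬(¬T ∨ (x1 ∧ x0))) ∨ (¬(x1 ∧ x0) ∧ T)
  [4] (((T ∧ ¬x0) ∨ ¬F) ∨ ¬(¬T ∨ (x1 ∧ x0))) ∨ (¬(x1 ∧ x0) ∧ T)
  [5] ((¬x0 ∨ ¬F) ∨ ¬(¬T ∨ (x1 ∧ x0))) ∨ (¬(x1 ∧ x0) ∧ T)
  [6] ((¬x0 ∨ T) ∨ ¬(¬T ∨ (x1 ∧ x0))) ∨ (¬(x1 ∧ x0) ∧ T)
  [7] (T ∨ ¬(¬T ∨ (x1 ∧ x0))) ∨ (¬(x1 ∧ x0) ∧ T)
  [8] T ∨ (¬(x1 ∧ x0) ∧ T)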